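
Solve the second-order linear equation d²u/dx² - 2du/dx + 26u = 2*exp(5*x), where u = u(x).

Characteristic equation r² - 2r + 26 = 0 has discriminant (-2)² - 4·(26) = -100 < 0, so r = 1 ± 5i.
Hence u_h = C1*cos(5*x)*exp(x) + C2*exp(x)*sin(5*x).
Try u_p = A*exp(5*x). Substituting into the equation and dividing by exp(5*x) gives A = 2/41, so u_p = 2*exp(5*x)/41.

u = 2*exp(5*x)/41 + C1*cos(5*x)*exp(x) + C2*exp(x)*sin(5*x)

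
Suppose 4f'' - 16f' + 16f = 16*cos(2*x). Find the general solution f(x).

f = -sin(2*x)/2 + C1*exp(2*x) + C2*x*exp(2*x)

Divide through by 4: f'' - 4f' + 4f = 4*cos(2*x).
Characteristic equation r² - 4r + 4 = 0 has discriminant (-4)² - 4·(4) = 0, so r = 2 is a repeated root.
Hence f_h = (C1 + C2*x)*exp(2*x).
Try f_p = A*cos(2*x) + B*sin(2*x). Substituting and equating the coefficients of cos(2x) and sin(2x) gives A = 0, B = -1/2, so f_p = -sin(2*x)/2.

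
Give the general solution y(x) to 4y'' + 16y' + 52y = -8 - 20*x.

y = -6/169 - 5*x/13 + C1*cos(3*x)*exp(-2*x) + C2*exp(-2*x)*sin(3*x)

Divide through by 4: y'' + 4y' + 13y = -2 - 5*x.
Characteristic equation r² + 4r + 13 = 0 has discriminant (4)² - 4·(13) = -36 < 0, so r = -2 ± 3i.
Hence y_h = C1*cos(3*x)*exp(-2*x) + C2*exp(-2*x)*sin(3*x).
For the particular solution try y_p = A0 + A1*x. Substituting and matching coefficients of each power of x gives A0 = -6/169, A1 = -5/13, so y_p = -6/169 - 5*x/13.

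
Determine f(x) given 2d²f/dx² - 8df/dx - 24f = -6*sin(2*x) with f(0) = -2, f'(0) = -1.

f = -103*exp(6*x)/160 - 41*exp(-2*x)/32 - 3*cos(2*x)/40 + 3*sin(2*x)/20

Divide through by 2: f'' - 4f' - 12f = -3*sin(2*x).
Characteristic equation r² - 4r - 12 = 0 factors as (r - 6)(r + 2) = 0, so r = 6, -2.
Hence f_h = C1*exp(6*x) + C2*exp(-2*x).
Try f_p = A*cos(2*x) + B*sin(2*x). Substituting and equating the coefficients of cos(2x) and sin(2x) gives A = -3/40, B = 3/20, so f_p = -3*cos(2*x)/40 + 3*sin(2*x)/20.
General solution: f = -3*cos(2*x)/40 + 3*sin(2*x)/20 + C1*exp(6*x) + C2*exp(-2*x).
Apply the initial conditions: f(0) = -3/40 + C1 + C2 = -2 and f'(0) = 3/10 - 2*C2 + 6*C1 = -1. Solving gives C1 = -103/160, C2 = -41/32.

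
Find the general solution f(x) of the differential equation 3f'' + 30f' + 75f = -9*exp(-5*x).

f = C1*exp(-5*x) - 3*x**2*exp(-5*x)/2 + C2*x*exp(-5*x)

Divide through by 3: f'' + 10f' + 25f = -3*exp(-5*x).
Characteristic equation r² + 10r + 25 = 0 has discriminant (10)² - 4·(25) = 0, so r = -5 is a repeated root.
Hence f_h = (C1 + C2*x)*exp(-5*x).
Since exp(-5*x) solves the homogeneous equation (r = -5 is a root of multiplicity 2), multiply the trial by x^2. Try f_p = A*x^2*exp(-5*x). Substituting into the equation and dividing by exp(-5*x) gives A = -3/2, so f_p = -3*x^2*exp(-5*x)/2.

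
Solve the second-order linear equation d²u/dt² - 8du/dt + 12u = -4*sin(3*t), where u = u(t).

u = -32*cos(3*t)/195 - 4*sin(3*t)/195 + C1*exp(2*t) + C2*exp(6*t)

Characteristic equation r² - 8r + 12 = 0 factors as (r - 2)(r - 6) = 0, so r = 2, 6.
Hence u_h = C1*exp(2*t) + C2*exp(6*t).
Try u_p = A*cos(3*t) + B*sin(3*t). Substituting and equating the coefficients of cos(3t) and sin(3t) gives A = -32/195, B = -4/195, so u_p = -32*cos(3*t)/195 - 4*sin(3*t)/195.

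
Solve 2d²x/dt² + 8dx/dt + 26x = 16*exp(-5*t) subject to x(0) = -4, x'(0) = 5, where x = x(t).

x = 4*exp(-5*t)/9 - 40*cos(3*t)*exp(-2*t)/9 - 5*exp(-2*t)*sin(3*t)/9

Divide through by 2: x'' + 4x' + 13x = 8*exp(-5*t).
Characteristic equation r² + 4r + 13 = 0 has discriminant (4)² - 4·(13) = -36 < 0, so r = -2 ± 3i.
Hence x_h = C1*cos(3*t)*exp(-2*t) + C2*exp(-2*t)*sin(3*t).
Try x_p = A*exp(-5*t). Substituting into the equation and dividing by exp(-5*t) gives A = 4/9, so x_p = 4*exp(-5*t)/9.
General solution: x = 4*exp(-5*t)/9 + C1*cos(3*t)*exp(-2*t) + C2*exp(-2*t)*sin(3*t).
Apply the initial conditions: x(0) = 4/9 + C1 = -4 and x'(0) = -20/9 - 2*C1 + 3*C2 = 5. Solving gives C1 = -40/9, C2 = -5/9.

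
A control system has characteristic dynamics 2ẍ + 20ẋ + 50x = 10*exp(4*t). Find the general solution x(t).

x = 5*exp(4*t)/81 + C1*exp(-5*t) + C2*t*exp(-5*t)

Divide through by 2: x'' + 10x' + 25x = 5*exp(4*t).
Characteristic equation r² + 10r + 25 = 0 has discriminant (10)² - 4·(25) = 0, so r = -5 is a repeated root.
Hence x_h = (C1 + C2*t)*exp(-5*t).
Try x_p = A*exp(4*t). Substituting into the equation and dividing by exp(4*t) gives A = 5/81, so x_p = 5*exp(4*t)/81.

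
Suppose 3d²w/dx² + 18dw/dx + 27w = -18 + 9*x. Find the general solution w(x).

w = -8/9 + x/3 + C1*exp(-3*x) + C2*x*exp(-3*x)

Divide through by 3: w'' + 6w' + 9w = -6 + 3*x.
Characteristic equation r² + 6r + 9 = 0 has discriminant (6)² - 4·(9) = 0, so r = -3 is a repeated root.
Hence w_h = (C1 + C2*x)*exp(-3*x).
For the particular solution try w_p = A0 + A1*x. Substituting and matching coefficients of each power of x gives A0 = -8/9, A1 = 1/3, so w_p = -8/9 + x/3.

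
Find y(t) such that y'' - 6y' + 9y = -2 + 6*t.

y = 2/9 + 2*t/3 + C1*exp(3*t) + C2*t*exp(3*t)

Characteristic equation r² - 6r + 9 = 0 has discriminant (-6)² - 4·(9) = 0, so r = 3 is a repeated root.
Hence y_h = (C1 + C2*t)*exp(3*t).
For the particular solution try y_p = A0 + A1*t. Substituting and matching coefficients of each power of t gives A0 = 2/9, A1 = 2/3, so y_p = 2/9 + 2*t/3.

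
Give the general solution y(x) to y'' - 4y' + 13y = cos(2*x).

Characteristic equation r² - 4r + 13 = 0 has discriminant (-4)² - 4·(13) = -36 < 0, so r = 2 ± 3i.
Hence y_h = C1*cos(3*x)*exp(2*x) + C2*exp(2*x)*sin(3*x).
Try y_p = A*cos(2*x) + B*sin(2*x). Substituting and equating the coefficients of cos(2x) and sin(2x) gives A = 9/145, B = -8/145, so y_p = -8*sin(2*x)/145 + 9*cos(2*x)/145.

y = -8*sin(2*x)/145 + 9*cos(2*x)/145 + C1*cos(3*x)*exp(2*x) + C2*exp(2*x)*sin(3*x)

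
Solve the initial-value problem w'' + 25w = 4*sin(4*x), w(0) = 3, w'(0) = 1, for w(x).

Characteristic equation r² + 25 = 0 has discriminant (0)² - 4·(25) = -100 < 0, so r = ± 5i.
Hence w_h = C1*cos(5*x) + C2*sin(5*x).
Try w_p = A*cos(4*x) + B*sin(4*x). Substituting and equating the coefficients of cos(4x) and sin(4x) gives A = 0, B = 4/9, so w_p = 4*sin(4*x)/9.
General solution: w = 4*sin(4*x)/9 + C1*cos(5*x) + C2*sin(5*x).
Apply the initial conditions: w(0) = C1 = 3 and w'(0) = 16/9 + 5*C2 = 1. Solving gives C1 = 3, C2 = -7/45.

w = 3*cos(5*x) - 7*sin(5*x)/45 + 4*sin(4*x)/9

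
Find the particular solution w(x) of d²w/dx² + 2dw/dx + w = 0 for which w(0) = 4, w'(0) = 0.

Characteristic equation r² + 2r + 1 = 0 has discriminant (2)² - 4·(1) = 0, so r = -1 is a repeated root.
Hence w_h = (C1 + C2*x)*exp(-x).
Apply the initial conditions: w(0) = C1 = 4 and w'(0) = C2 - C1 = 0. Solving gives C1 = 4, C2 = 4.

w = 4*exp(-x) + 4*x*exp(-x)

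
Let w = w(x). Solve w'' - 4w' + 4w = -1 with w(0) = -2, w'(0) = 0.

w = -1/4 - 7*exp(2*x)/4 + 7*x*exp(2*x)/2

Characteristic equation r² - 4r + 4 = 0 has discriminant (-4)² - 4·(4) = 0, so r = 2 is a repeated root.
Hence w_h = (C1 + C2*x)*exp(2*x).
For the particular solution try w_p = A0. Substituting and matching coefficients of each power of x gives A0 = -1/4, so w_p = -1/4.
General solution: w = -1/4 + C1*exp(2*x) + C2*x*exp(2*x).
Apply the initial conditions: w(0) = -1/4 + C1 = -2 and w'(0) = C2 + 2*C1 = 0. Solving gives C1 = -7/4, C2 = 7/2.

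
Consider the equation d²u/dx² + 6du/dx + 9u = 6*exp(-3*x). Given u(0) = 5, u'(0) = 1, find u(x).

u = 5*exp(-3*x) + 3*x**2*exp(-3*x) + 16*x*exp(-3*x)

Characteristic equation r² + 6r + 9 = 0 has discriminant (6)² - 4·(9) = 0, so r = -3 is a repeated root.
Hence u_h = (C1 + C2*x)*exp(-3*x).
Since exp(-3*x) solves the homogeneous equation (r = -3 is a root of multiplicity 2), multiply the trial by x^2. Try u_p = A*x^2*exp(-3*x). Substituting into the equation and dividing by exp(-3*x) gives A = 3, so u_p = 3*x^2*exp(-3*x).
General solution: u = C1*exp(-3*x) + 3*x^2*exp(-3*x) + C2*x*exp(-3*x).
Apply the initial conditions: u(0) = C1 = 5 and u'(0) = C2 - 3*C1 = 1. Solving gives C1 = 5, C2 = 16.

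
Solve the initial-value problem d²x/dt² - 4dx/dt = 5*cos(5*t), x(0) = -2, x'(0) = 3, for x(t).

Characteristic equation r² - 4r = 0 factors as (r - 4)r = 0, so r = 4, 0.
Hence x_h = C1*exp(4*t) + C2.
Try x_p = A*cos(5*t) + B*sin(5*t). Substituting and equating the coefficients of cos(5t) and sin(5t) gives A = -5/41, B = -4/41, so x_p = -5*cos(5*t)/41 - 4*sin(5*t)/41.
General solution: x = C2 - 5*cos(5*t)/41 - 4*sin(5*t)/41 + C1*exp(4*t).
Apply the initial conditions: x(0) = -5/41 + C1 + C2 = -2 and x'(0) = -20/41 + 4*C1 = 3. Solving gives C1 = 143/164, C2 = -11/4.

x = -11/4 - 5*cos(5*t)/41 - 4*sin(5*t)/41 + 143*exp(4*t)/164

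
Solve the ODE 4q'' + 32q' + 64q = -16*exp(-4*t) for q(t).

Divide through by 4: q'' + 8q' + 16q = -4*exp(-4*t).
Characteristic equation r² + 8r + 16 = 0 has discriminant (8)² - 4·(16) = 0, so r = -4 is a repeated root.
Hence q_h = (C1 + C2*t)*exp(-4*t).
Since exp(-4*t) solves the homogeneous equation (r = -4 is a root of multiplicity 2), multiply the trial by t^2. Try q_p = A*t^2*exp(-4*t). Substituting into the equation and dividing by exp(-4*t) gives A = -2, so q_p = -2*t^2*exp(-4*t).

q = C1*exp(-4*t) - 2*t**2*exp(-4*t) + C2*t*exp(-4*t)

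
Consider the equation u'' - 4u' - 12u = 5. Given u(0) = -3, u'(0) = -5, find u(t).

Characteristic equation r² - 4r - 12 = 0 factors as (r - 6)(r + 2) = 0, so r = 6, -2.
Hence u_h = C1*exp(6*t) + C2*exp(-2*t).
For the particular solution try u_p = A0. Substituting and matching coefficients of each power of t gives A0 = -5/12, so u_p = -5/12.
General solution: u = -5/12 + C1*exp(6*t) + C2*exp(-2*t).
Apply the initial conditions: u(0) = -5/12 + C1 + C2 = -3 and u'(0) = -2*C2 + 6*C1 = -5. Solving gives C1 = -61/48, C2 = -21/16.

u = -5/12 - 61*exp(6*t)/48 - 21*exp(-2*t)/16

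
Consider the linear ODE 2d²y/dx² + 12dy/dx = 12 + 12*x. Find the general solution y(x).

y = C2 + x**2/2 + 5*x/6 + C1*exp(-6*x)

Divide through by 2: y'' + 6y' = 6 + 6*x.
Characteristic equation r² + 6r = 0 factors as (r + 6)r = 0, so r = -6, 0.
Hence y_h = C1*exp(-6*x) + C2.
Since 0 is a characteristic root (multiplicity 1), multiply the polynomial trial by x: try y_p = x*(A0 + A1*x). Substituting and matching coefficients of each power of x gives A0 = 5/6, A1 = 1/2, so y_p = x^2/2 + 5*x/6.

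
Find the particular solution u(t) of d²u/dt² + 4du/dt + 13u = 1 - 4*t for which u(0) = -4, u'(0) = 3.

Characteristic equation r² + 4r + 13 = 0 has discriminant (4)² - 4·(13) = -36 < 0, so r = -2 ± 3i.
Hence u_h = C1*cos(3*t)*exp(-2*t) + C2*exp(-2*t)*sin(3*t).
For the particular solution try u_p = A0 + A1*t. Substituting and matching coefficients of each power of t gives A0 = 29/169, A1 = -4/13, so u_p = 29/169 - 4*t/13.
General solution: u = 29/169 - 4*t/13 + C1*cos(3*t)*exp(-2*t) + C2*exp(-2*t)*sin(3*t).
Apply the initial conditions: u(0) = 29/169 + C1 = -4 and u'(0) = -4/13 - 2*C1 + 3*C2 = 3. Solving gives C1 = -705/169, C2 = -851/507.

u = 29/169 - 4*t/13 - 851*exp(-2*t)*sin(3*t)/507 - 705*cos(3*t)*exp(-2*t)/169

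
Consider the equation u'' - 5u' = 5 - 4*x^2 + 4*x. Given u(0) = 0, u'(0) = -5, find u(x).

u = 488/625 - 488*exp(5*x)/625 - 137*x/125 - 6*x**2/25 + 4*x**3/15

Characteristic equation r² - 5r = 0 factors as (r - 5)r = 0, so r = 5, 0.
Hence u_h = C1*exp(5*x) + C2.
Since 0 is a characteristic root (multiplicity 1), multiply the polynomial trial by x: try u_p = x*(A0 + A1*x + A2*x^2). Substituting and matching coefficients of each power of x gives A0 = -137/125, A1 = -6/25, A2 = 4/15, so u_p = -137*x/125 - 6*x^2/25 + 4*x^3/15.
General solution: u = C2 - 137*x/125 - 6*x^2/25 + 4*x^3/15 + C1*exp(5*x).
Apply the initial conditions: u(0) = C1 + C2 = 0 and u'(0) = -137/125 + 5*C1 = -5. Solving gives C1 = -488/625, C2 = 488/625.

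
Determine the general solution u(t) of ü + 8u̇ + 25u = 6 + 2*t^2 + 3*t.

u = 3306/15625 + 2*t**2/25 + 43*t/625 + C1*cos(3*t)*exp(-4*t) + C2*exp(-4*t)*sin(3*t)

Characteristic equation r² + 8r + 25 = 0 has discriminant (8)² - 4·(25) = -36 < 0, so r = -4 ± 3i.
Hence u_h = C1*cos(3*t)*exp(-4*t) + C2*exp(-4*t)*sin(3*t).
For the particular solution try u_p = A0 + A1*t + A2*t^2. Substituting and matching coefficients of each power of t gives A0 = 3306/15625, A1 = 43/625, A2 = 2/25, so u_p = 3306/15625 + 2*t^2/25 + 43*t/625.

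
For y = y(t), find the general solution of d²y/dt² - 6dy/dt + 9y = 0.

y = C1*exp(3*t) + C2*t*exp(3*t)

Characteristic equation r² - 6r + 9 = 0 has discriminant (-6)² - 4·(9) = 0, so r = 3 is a repeated root.
Hence y_h = (C1 + C2*t)*exp(3*t).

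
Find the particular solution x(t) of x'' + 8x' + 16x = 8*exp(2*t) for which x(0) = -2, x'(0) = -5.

x = -20*exp(-4*t)/9 + 2*exp(2*t)/9 - 43*t*exp(-4*t)/3

Characteristic equation r² + 8r + 16 = 0 has discriminant (8)² - 4·(16) = 0, so r = -4 is a repeated root.
Hence x_h = (C1 + C2*t)*exp(-4*t).
Try x_p = A*exp(2*t). Substituting into the equation and dividing by exp(2*t) gives A = 2/9, so x_p = 2*exp(2*t)/9.
General solution: x = 2*exp(2*t)/9 + C1*exp(-4*t) + C2*t*exp(-4*t).
Apply the initial conditions: x(0) = 2/9 + C1 = -2 and x'(0) = 4/9 + C2 - 4*C1 = -5. Solving gives C1 = -20/9, C2 = -43/3.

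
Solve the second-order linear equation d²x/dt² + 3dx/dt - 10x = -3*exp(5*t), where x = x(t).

x = -exp(5*t)/10 + C1*exp(-5*t) + C2*exp(2*t)

Characteristic equation r² + 3r - 10 = 0 factors as (r + 5)(r - 2) = 0, so r = -5, 2.
Hence x_h = C1*exp(-5*t) + C2*exp(2*t).
Try x_p = A*exp(5*t). Substituting into the equation and dividing by exp(5*t) gives A = -1/10, so x_p = -exp(5*t)/10.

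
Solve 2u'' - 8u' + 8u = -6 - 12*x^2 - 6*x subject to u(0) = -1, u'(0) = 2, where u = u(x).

u = -15/4 - 15*x/4 - 3*x**2/2 + 11*exp(2*x)/4 + x*exp(2*x)/4

Divide through by 2: u'' - 4u' + 4u = -3 - 6*x^2 - 3*x.
Characteristic equation r² - 4r + 4 = 0 has discriminant (-4)² - 4·(4) = 0, so r = 2 is a repeated root.
Hence u_h = (C1 + C2*x)*exp(2*x).
For the particular solution try u_p = A0 + A1*x + A2*x^2. Substituting and matching coefficients of each power of x gives A0 = -15/4, A1 = -15/4, A2 = -3/2, so u_p = -15/4 - 15*x/4 - 3*x^2/2.
General solution: u = -15/4 - 15*x/4 - 3*x^2/2 + C1*exp(2*x) + C2*x*exp(2*x).
Apply the initial conditions: u(0) = -15/4 + C1 = -1 and u'(0) = -15/4 + C2 + 2*C1 = 2. Solving gives C1 = 11/4, C2 = 1/4.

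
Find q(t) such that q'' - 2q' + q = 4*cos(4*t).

q = -60*cos(4*t)/289 - 32*sin(4*t)/289 + C1*exp(t) + C2*t*exp(t)

Characteristic equation r² - 2r + 1 = 0 has discriminant (-2)² - 4·(1) = 0, so r = 1 is a repeated root.
Hence q_h = (C1 + C2*t)*exp(t).
Try q_p = A*cos(4*t) + B*sin(4*t). Substituting and equating the coefficients of cos(4t) and sin(4t) gives A = -60/289, B = -32/289, so q_p = -60*cos(4*t)/289 - 32*sin(4*t)/289.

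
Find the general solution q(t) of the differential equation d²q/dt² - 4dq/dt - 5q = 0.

q = C1*exp(5*t) + C2*exp(-t)

Characteristic equation r² - 4r - 5 = 0 factors as (r - 5)(r + 1) = 0, so r = 5, -1.
Hence q_h = C1*exp(5*t) + C2*exp(-t).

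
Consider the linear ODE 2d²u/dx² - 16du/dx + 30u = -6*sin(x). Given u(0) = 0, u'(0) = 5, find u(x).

Divide through by 2: u'' - 8u' + 15u = -3*sin(x).
Characteristic equation r² - 8r + 15 = 0 factors as (r - 5)(r - 3) = 0, so r = 5, 3.
Hence u_h = C1*exp(5*x) + C2*exp(3*x).
Try u_p = A*cos(x) + B*sin(x). Substituting and equating the coefficients of cos(x) and sin(x) gives A = -6/65, B = -21/130, so u_p = -21*sin(x)/130 - 6*cos(x)/65.
General solution: u = -21*sin(x)/130 - 6*cos(x)/65 + C1*exp(5*x) + C2*exp(3*x).
Apply the initial conditions: u(0) = -6/65 + C1 + C2 = 0 and u'(0) = -21/130 + 3*C2 + 5*C1 = 5. Solving gives C1 = 127/52, C2 = -47/20.

u = -47*exp(3*x)/20 - 21*sin(x)/130 - 6*cos(x)/65 + 127*exp(5*x)/52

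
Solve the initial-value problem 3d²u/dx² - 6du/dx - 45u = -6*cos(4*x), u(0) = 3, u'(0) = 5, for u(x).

u = 16*sin(4*x)/1025 + 61*exp(-3*x)/50 + 62*cos(4*x)/1025 + 141*exp(5*x)/82

Divide through by 3: u'' - 2u' - 15u = -2*cos(4*x).
Characteristic equation r² - 2r - 15 = 0 factors as (r + 3)(r - 5) = 0, so r = -3, 5.
Hence u_h = C1*exp(-3*x) + C2*exp(5*x).
Try u_p = A*cos(4*x) + B*sin(4*x). Substituting and equating the coefficients of cos(4x) and sin(4x) gives A = 62/1025, B = 16/1025, so u_p = 16*sin(4*x)/1025 + 62*cos(4*x)/1025.
General solution: u = 16*sin(4*x)/1025 + 62*cos(4*x)/1025 + C1*exp(-3*x) + C2*exp(5*x).
Apply the initial conditions: u(0) = 62/1025 + C1 + C2 = 3 and u'(0) = 64/1025 - 3*C1 + 5*C2 = 5. Solving gives C1 = 61/50, C2 = 141/82.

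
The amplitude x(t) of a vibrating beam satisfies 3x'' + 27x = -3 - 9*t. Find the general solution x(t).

Divide through by 3: x'' + 9x = -1 - 3*t.
Characteristic equation r² + 9 = 0 has discriminant (0)² - 4·(9) = -36 < 0, so r = ± 3i.
Hence x_h = C1*cos(3*t) + C2*sin(3*t).
For the particular solution try x_p = A0 + A1*t. Substituting and matching coefficients of each power of t gives A0 = -1/9, A1 = -1/3, so x_p = -1/9 - t/3.

x = -1/9 - t/3 + C1*cos(3*t) + C2*sin(3*t)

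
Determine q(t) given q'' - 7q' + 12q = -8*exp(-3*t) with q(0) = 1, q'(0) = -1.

Characteristic equation r² - 7r + 12 = 0 factors as (r - 4)(r - 3) = 0, so r = 4, 3.
Hence q_h = C1*exp(4*t) + C2*exp(3*t).
Try q_p = A*exp(-3*t). Substituting into the equation and dividing by exp(-3*t) gives A = -4/21, so q_p = -4*exp(-3*t)/21.
General solution: q = -4*exp(-3*t)/21 + C1*exp(4*t) + C2*exp(3*t).
Apply the initial conditions: q(0) = -4/21 + C1 + C2 = 1 and q'(0) = 4/7 + 3*C2 + 4*C1 = -1. Solving gives C1 = -36/7, C2 = 19/3.

q = -36*exp(4*t)/7 - 4*exp(-3*t)/21 + 19*exp(3*t)/3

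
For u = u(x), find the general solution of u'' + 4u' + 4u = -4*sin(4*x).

u = 3*sin(4*x)/25 + 4*cos(4*x)/25 + C1*exp(-2*x) + C2*x*exp(-2*x)

Characteristic equation r² + 4r + 4 = 0 has discriminant (4)² - 4·(4) = 0, so r = -2 is a repeated root.
Hence u_h = (C1 + C2*x)*exp(-2*x).
Try u_p = A*cos(4*x) + B*sin(4*x). Substituting and equating the coefficients of cos(4x) and sin(4x) gives A = 4/25, B = 3/25, so u_p = 3*sin(4*x)/25 + 4*cos(4*x)/25.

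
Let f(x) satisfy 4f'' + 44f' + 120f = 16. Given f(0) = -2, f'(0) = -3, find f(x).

Divide through by 4: f'' + 11f' + 30f = 4.
Characteristic equation r² + 11r + 30 = 0 factors as (r + 5)(r + 6) = 0, so r = -5, -6.
Hence f_h = C1*exp(-5*x) + C2*exp(-6*x).
For the particular solution try f_p = A0. Substituting and matching coefficients of each power of x gives A0 = 2/15, so f_p = 2/15.
General solution: f = 2/15 + C1*exp(-5*x) + C2*exp(-6*x).
Apply the initial conditions: f(0) = 2/15 + C1 + C2 = -2 and f'(0) = -6*C2 - 5*C1 = -3. Solving gives C1 = -79/5, C2 = 41/3.

f = 2/15 - 79*exp(-5*x)/5 + 41*exp(-6*x)/3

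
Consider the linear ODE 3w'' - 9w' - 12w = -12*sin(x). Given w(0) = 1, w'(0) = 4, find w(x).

Divide through by 3: w'' - 3w' - 4w = -4*sin(x).
Characteristic equation r² - 3r - 4 = 0 factors as (r + 1)(r - 4) = 0, so r = -1, 4.
Hence w_h = C1*exp(-x) + C2*exp(4*x).
Try w_p = A*cos(x) + B*sin(x). Substituting and equating the coefficients of cos(x) and sin(x) gives A = -6/17, B = 10/17, so w_p = -6*cos(x)/17 + 10*sin(x)/17.
General solution: w = -6*cos(x)/17 + 10*sin(x)/17 + C1*exp(-x) + C2*exp(4*x).
Apply the initial conditions: w(0) = -6/17 + C1 + C2 = 1 and w'(0) = 10/17 - C1 + 4*C2 = 4. Solving gives C1 = 2/5, C2 = 81/85.

w = -6*cos(x)/17 + 2*exp(-x)/5 + 10*sin(x)/17 + 81*exp(4*x)/85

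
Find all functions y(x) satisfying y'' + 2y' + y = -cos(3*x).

y = -3*sin(3*x)/50 + 2*cos(3*x)/25 + C1*exp(-x) + C2*x*exp(-x)

Characteristic equation r² + 2r + 1 = 0 has discriminant (2)² - 4·(1) = 0, so r = -1 is a repeated root.
Hence y_h = (C1 + C2*x)*exp(-x).
Try y_p = A*cos(3*x) + B*sin(3*x). Substituting and equating the coefficients of cos(3x) and sin(3x) gives A = 2/25, B = -3/50, so y_p = -3*sin(3*x)/50 + 2*cos(3*x)/25.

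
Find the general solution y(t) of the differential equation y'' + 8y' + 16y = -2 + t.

y = -5/32 + t/16 + C1*exp(-4*t) + C2*t*exp(-4*t)

Characteristic equation r² + 8r + 16 = 0 has discriminant (8)² - 4·(16) = 0, so r = -4 is a repeated root.
Hence y_h = (C1 + C2*t)*exp(-4*t).
For the particular solution try y_p = A0 + A1*t. Substituting and matching coefficients of each power of t gives A0 = -5/32, A1 = 1/16, so y_p = -5/32 + t/16.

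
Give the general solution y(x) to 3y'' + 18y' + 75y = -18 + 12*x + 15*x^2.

y = -848/3125 + x**2/5 + 8*x/125 + C1*cos(4*x)*exp(-3*x) + C2*exp(-3*x)*sin(4*x)

Divide through by 3: y'' + 6y' + 25y = -6 + 4*x + 5*x^2.
Characteristic equation r² + 6r + 25 = 0 has discriminant (6)² - 4·(25) = -64 < 0, so r = -3 ± 4i.
Hence y_h = C1*cos(4*x)*exp(-3*x) + C2*exp(-3*x)*sin(4*x).
For the particular solution try y_p = A0 + A1*x + A2*x^2. Substituting and matching coefficients of each power of x gives A0 = -848/3125, A1 = 8/125, A2 = 1/5, so y_p = -848/3125 + x^2/5 + 8*x/125.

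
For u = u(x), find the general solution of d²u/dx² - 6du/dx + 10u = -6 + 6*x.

u = -6/25 + 3*x/5 + C1*cos(x)*exp(3*x) + C2*exp(3*x)*sin(x)

Characteristic equation r² - 6r + 10 = 0 has discriminant (-6)² - 4·(10) = -4 < 0, so r = 3 ± i.
Hence u_h = C1*cos(x)*exp(3*x) + C2*exp(3*x)*sin(x).
For the particular solution try u_p = A0 + A1*x. Substituting and matching coefficients of each power of x gives A0 = -6/25, A1 = 3/5, so u_p = -6/25 + 3*x/5.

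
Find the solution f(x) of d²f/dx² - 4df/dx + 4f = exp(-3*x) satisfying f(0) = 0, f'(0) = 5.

Characteristic equation r² - 4r + 4 = 0 has discriminant (-4)² - 4·(4) = 0, so r = 2 is a repeated root.
Hence f_h = (C1 + C2*x)*exp(2*x).
Try f_p = A*exp(-3*x). Substituting into the equation and dividing by exp(-3*x) gives A = 1/25, so f_p = exp(-3*x)/25.
General solution: f = exp(-3*x)/25 + C1*exp(2*x) + C2*x*exp(2*x).
Apply the initial conditions: f(0) = 1/25 + C1 = 0 and f'(0) = -3/25 + C2 + 2*C1 = 5. Solving gives C1 = -1/25, C2 = 26/5.

f = -exp(2*x)/25 + exp(-3*x)/25 + 26*x*exp(2*x)/5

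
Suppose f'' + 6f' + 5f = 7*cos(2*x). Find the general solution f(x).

Characteristic equation r² + 6r + 5 = 0 factors as (r + 1)(r + 5) = 0, so r = -1, -5.
Hence f_h = C1*exp(-x) + C2*exp(-5*x).
Try f_p = A*cos(2*x) + B*sin(2*x). Substituting and equating the coefficients of cos(2x) and sin(2x) gives A = 7/145, B = 84/145, so f_p = 7*cos(2*x)/145 + 84*sin(2*x)/145.

f = 7*cos(2*x)/145 + 84*sin(2*x)/145 + C1*exp(-x) + C2*exp(-5*x)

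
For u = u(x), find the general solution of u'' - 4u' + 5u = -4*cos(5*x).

u = cos(5*x)/10 + sin(5*x)/10 + C1*cos(x)*exp(2*x) + C2*exp(2*x)*sin(x)

Characteristic equation r² - 4r + 5 = 0 has discriminant (-4)² - 4·(5) = -4 < 0, so r = 2 ± i.
Hence u_h = C1*cos(x)*exp(2*x) + C2*exp(2*x)*sin(x).
Try u_p = A*cos(5*x) + B*sin(5*x). Substituting and equating the coefficients of cos(5x) and sin(5x) gives A = 1/10, B = 1/10, so u_p = cos(5*x)/10 + sin(5*x)/10.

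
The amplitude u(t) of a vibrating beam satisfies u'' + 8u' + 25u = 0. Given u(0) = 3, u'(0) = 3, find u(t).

Characteristic equation r² + 8r + 25 = 0 has discriminant (8)² - 4·(25) = -36 < 0, so r = -4 ± 3i.
Hence u_h = C1*cos(3*t)*exp(-4*t) + C2*exp(-4*t)*sin(3*t).
Apply the initial conditions: u(0) = C1 = 3 and u'(0) = -4*C1 + 3*C2 = 3. Solving gives C1 = 3, C2 = 5.

u = 3*cos(3*t)*exp(-4*t) + 5*exp(-4*t)*sin(3*t)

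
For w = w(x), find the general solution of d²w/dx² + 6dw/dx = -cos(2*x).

Characteristic equation r² + 6r = 0 factors as (r + 6)r = 0, so r = -6, 0.
Hence w_h = C1*exp(-6*x) + C2.
Try w_p = A*cos(2*x) + B*sin(2*x). Substituting and equating the coefficients of cos(2x) and sin(2x) gives A = 1/40, B = -3/40, so w_p = -3*sin(2*x)/40 + cos(2*x)/40.

w = C2 - 3*sin(2*x)/40 + cos(2*x)/40 + C1*exp(-6*x)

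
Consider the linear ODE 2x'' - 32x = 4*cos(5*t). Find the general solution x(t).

x = -2*cos(5*t)/41 + C1*exp(4*t) + C2*exp(-4*t)

Divide through by 2: x'' - 16x = 2*cos(5*t).
Characteristic equation r² - 16 = 0 factors as (r - 4)(r + 4) = 0, so r = 4, -4.
Hence x_h = C1*exp(4*t) + C2*exp(-4*t).
Try x_p = A*cos(5*t) + B*sin(5*t). Substituting and equating the coefficients of cos(5t) and sin(5t) gives A = -2/41, B = 0, so x_p = -2*cos(5*t)/41.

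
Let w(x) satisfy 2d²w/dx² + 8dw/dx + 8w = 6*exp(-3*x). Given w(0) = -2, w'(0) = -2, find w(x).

w = -5*exp(-2*x) + 3*exp(-3*x) - 3*x*exp(-2*x)

Divide through by 2: w'' + 4w' + 4w = 3*exp(-3*x).
Characteristic equation r² + 4r + 4 = 0 has discriminant (4)² - 4·(4) = 0, so r = -2 is a repeated root.
Hence w_h = (C1 + C2*x)*exp(-2*x).
Try w_p = A*exp(-3*x). Substituting into the equation and dividing by exp(-3*x) gives A = 3, so w_p = 3*exp(-3*x).
General solution: w = 3*exp(-3*x) + C1*exp(-2*x) + C2*x*exp(-2*x).
Apply the initial conditions: w(0) = 3 + C1 = -2 and w'(0) = -9 + C2 - 2*C1 = -2. Solving gives C1 = -5, C2 = -3.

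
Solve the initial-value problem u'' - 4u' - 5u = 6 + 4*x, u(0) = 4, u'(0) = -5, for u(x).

u = -14/25 - 4*x/5 + 3*exp(5*x)/50 + 9*exp(-x)/2

Characteristic equation r² - 4r - 5 = 0 factors as (r + 1)(r - 5) = 0, so r = -1, 5.
Hence u_h = C1*exp(-x) + C2*exp(5*x).
For the particular solution try u_p = A0 + A1*x. Substituting and matching coefficients of each power of x gives A0 = -14/25, A1 = -4/5, so u_p = -14/25 - 4*x/5.
General solution: u = -14/25 - 4*x/5 + C1*exp(-x) + C2*exp(5*x).
Apply the initial conditions: u(0) = -14/25 + C1 + C2 = 4 and u'(0) = -4/5 - C1 + 5*C2 = -5. Solving gives C1 = 9/2, C2 = 3/50.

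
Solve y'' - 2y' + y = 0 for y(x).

y = C1*exp(x) + C2*x*exp(x)

Characteristic equation r² - 2r + 1 = 0 has discriminant (-2)² - 4·(1) = 0, so r = 1 is a repeated root.
Hence y_h = (C1 + C2*x)*exp(x).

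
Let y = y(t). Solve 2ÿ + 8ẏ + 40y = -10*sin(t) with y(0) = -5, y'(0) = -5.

y = -95*sin(t)/377 + 20*cos(t)/377 - 1905*cos(4*t)*exp(-2*t)/377 - 1400*exp(-2*t)*sin(4*t)/377

Divide through by 2: y'' + 4y' + 20y = -5*sin(t).
Characteristic equation r² + 4r + 20 = 0 has discriminant (4)² - 4·(20) = -64 < 0, so r = -2 ± 4i.
Hence y_h = C1*cos(4*t)*exp(-2*t) + C2*exp(-2*t)*sin(4*t).
Try y_p = A*cos(t) + B*sin(t). Substituting and equating the coefficients of cos(t) and sin(t) gives A = 20/377, B = -95/377, so y_p = -95*sin(t)/377 + 20*cos(t)/377.
General solution: y = -95*sin(t)/377 + 20*cos(t)/377 + C1*cos(4*t)*exp(-2*t) + C2*exp(-2*t)*sin(4*t).
Apply the initial conditions: y(0) = 20/377 + C1 = -5 and y'(0) = -95/377 - 2*C1 + 4*C2 = -5. Solving gives C1 = -1905/377, C2 = -1400/377.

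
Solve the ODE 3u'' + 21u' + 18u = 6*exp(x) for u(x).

u = exp(x)/7 + C1*exp(-x) + C2*exp(-6*x)

Divide through by 3: u'' + 7u' + 6u = 2*exp(x).
Characteristic equation r² + 7r + 6 = 0 factors as (r + 1)(r + 6) = 0, so r = -1, -6.
Hence u_h = C1*exp(-x) + C2*exp(-6*x).
Try u_p = A*exp(x). Substituting into the equation and dividing by exp(x) gives A = 1/7, so u_p = exp(x)/7.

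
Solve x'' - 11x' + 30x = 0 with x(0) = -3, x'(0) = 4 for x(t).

Characteristic equation r² - 11r + 30 = 0 factors as (r - 6)(r - 5) = 0, so r = 6, 5.
Hence x_h = C1*exp(6*t) + C2*exp(5*t).
Apply the initial conditions: x(0) = C1 + C2 = -3 and x'(0) = 5*C2 + 6*C1 = 4. Solving gives C1 = 19, C2 = -22.

x = -22*exp(5*t) + 19*exp(6*t)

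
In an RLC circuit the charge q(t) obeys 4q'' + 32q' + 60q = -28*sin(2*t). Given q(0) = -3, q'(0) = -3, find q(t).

q = -124*exp(-3*t)/13 - 77*sin(2*t)/377 + 112*cos(2*t)/377 + 181*exp(-5*t)/29

Divide through by 4: q'' + 8q' + 15q = -7*sin(2*t).
Characteristic equation r² + 8r + 15 = 0 factors as (r + 5)(r + 3) = 0, so r = -5, -3.
Hence q_h = C1*exp(-5*t) + C2*exp(-3*t).
Try q_p = A*cos(2*t) + B*sin(2*t). Substituting and equating the coefficients of cos(2t) and sin(2t) gives A = 112/377, B = -77/377, so q_p = -77*sin(2*t)/377 + 112*cos(2*t)/377.
General solution: q = -77*sin(2*t)/377 + 112*cos(2*t)/377 + C1*exp(-5*t) + C2*exp(-3*t).
Apply the initial conditions: q(0) = 112/377 + C1 + C2 = -3 and q'(0) = -154/377 - 5*C1 - 3*C2 = -3. Solving gives C1 = 181/29, C2 = -124/13.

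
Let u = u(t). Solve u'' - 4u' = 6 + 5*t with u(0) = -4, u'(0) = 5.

u = -365/64 - 29*t/16 - 5*t**2/8 + 109*exp(4*t)/64

Characteristic equation r² - 4r = 0 factors as (r - 4)r = 0, so r = 4, 0.
Hence u_h = C1*exp(4*t) + C2.
Since 0 is a characteristic root (multiplicity 1), multiply the polynomial trial by t: try u_p = t*(A0 + A1*t). Substituting and matching coefficients of each power of t gives A0 = -29/16, A1 = -5/8, so u_p = -29*t/16 - 5*t^2/8.
General solution: u = C2 - 29*t/16 - 5*t^2/8 + C1*exp(4*t).
Apply the initial conditions: u(0) = C1 + C2 = -4 and u'(0) = -29/16 + 4*C1 = 5. Solving gives C1 = 109/64, C2 = -365/64.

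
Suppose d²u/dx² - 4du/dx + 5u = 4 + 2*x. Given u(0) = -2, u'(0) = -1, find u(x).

u = 28/25 + 2*x/5 - 78*cos(x)*exp(2*x)/25 + 121*exp(2*x)*sin(x)/25

Characteristic equation r² - 4r + 5 = 0 has discriminant (-4)² - 4·(5) = -4 < 0, so r = 2 ± i.
Hence u_h = C1*cos(x)*exp(2*x) + C2*exp(2*x)*sin(x).
For the particular solution try u_p = A0 + A1*x. Substituting and matching coefficients of each power of x gives A0 = 28/25, A1 = 2/5, so u_p = 28/25 + 2*x/5.
General solution: u = 28/25 + 2*x/5 + C1*cos(x)*exp(2*x) + C2*exp(2*x)*sin(x).
Apply the initial conditions: u(0) = 28/25 + C1 = -2 and u'(0) = 2/5 + C2 + 2*C1 = -1. Solving gives C1 = -78/25, C2 = 121/25.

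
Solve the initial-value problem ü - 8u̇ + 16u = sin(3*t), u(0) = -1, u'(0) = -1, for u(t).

u = -649*exp(4*t)/625 + 7*sin(3*t)/625 + 24*cos(3*t)/625 + 78*t*exp(4*t)/25

Characteristic equation r² - 8r + 16 = 0 has discriminant (-8)² - 4·(16) = 0, so r = 4 is a repeated root.
Hence u_h = (C1 + C2*t)*exp(4*t).
Try u_p = A*cos(3*t) + B*sin(3*t). Substituting and equating the coefficients of cos(3t) and sin(3t) gives A = 24/625, B = 7/625, so u_p = 7*sin(3*t)/625 + 24*cos(3*t)/625.
General solution: u = 7*sin(3*t)/625 + 24*cos(3*t)/625 + C1*exp(4*t) + C2*t*exp(4*t).
Apply the initial conditions: u(0) = 24/625 + C1 = -1 and u'(0) = 21/625 + C2 + 4*C1 = -1. Solving gives C1 = -649/625, C2 = 78/25.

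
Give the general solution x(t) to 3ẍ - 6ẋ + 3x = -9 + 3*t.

x = -1 + t + C1*exp(t) + C2*t*exp(t)

Divide through by 3: x'' - 2x' + x = -3 + t.
Characteristic equation r² - 2r + 1 = 0 has discriminant (-2)² - 4·(1) = 0, so r = 1 is a repeated root.
Hence x_h = (C1 + C2*t)*exp(t).
For the particular solution try x_p = A0 + A1*t. Substituting and matching coefficients of each power of t gives A0 = -1, A1 = 1, so x_p = -1 + t.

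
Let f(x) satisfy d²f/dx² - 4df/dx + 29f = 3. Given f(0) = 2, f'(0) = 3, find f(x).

Characteristic equation r² - 4r + 29 = 0 has discriminant (-4)² - 4·(29) = -100 < 0, so r = 2 ± 5i.
Hence f_h = C1*cos(5*x)*exp(2*x) + C2*exp(2*x)*sin(5*x).
For the particular solution try f_p = A0. Substituting and matching coefficients of each power of x gives A0 = 3/29, so f_p = 3/29.
General solution: f = 3/29 + C1*cos(5*x)*exp(2*x) + C2*exp(2*x)*sin(5*x).
Apply the initial conditions: f(0) = 3/29 + C1 = 2 and f'(0) = 2*C1 + 5*C2 = 3. Solving gives C1 = 55/29, C2 = -23/145.

f = 3/29 - 23*exp(2*x)*sin(5*x)/145 + 55*cos(5*x)*exp(2*x)/29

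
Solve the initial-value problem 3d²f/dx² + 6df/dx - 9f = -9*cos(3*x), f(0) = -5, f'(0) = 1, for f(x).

Divide through by 3: f'' + 2f' - 3f = -3*cos(3*x).
Characteristic equation r² + 2r - 3 = 0 factors as (r + 3)(r - 1) = 0, so r = -3, 1.
Hence f_h = C1*exp(-3*x) + C2*exp(x).
Try f_p = A*cos(3*x) + B*sin(3*x). Substituting and equating the coefficients of cos(3x) and sin(3x) gives A = 1/5, B = -1/10, so f_p = -sin(3*x)/10 + cos(3*x)/5.
General solution: f = -sin(3*x)/10 + cos(3*x)/5 + C1*exp(-3*x) + C2*exp(x).
Apply the initial conditions: f(0) = 1/5 + C1 + C2 = -5 and f'(0) = -3/10 + C2 - 3*C1 = 1. Solving gives C1 = -13/8, C2 = -143/40.

f = -143*exp(x)/40 - 13*exp(-3*x)/8 - sin(3*x)/10 + cos(3*x)/5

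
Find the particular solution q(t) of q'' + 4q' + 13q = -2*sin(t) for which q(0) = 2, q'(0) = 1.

q = -3*sin(t)/20 + cos(t)/20 + 39*cos(3*t)*exp(-2*t)/20 + 101*exp(-2*t)*sin(3*t)/60

Characteristic equation r² + 4r + 13 = 0 has discriminant (4)² - 4·(13) = -36 < 0, so r = -2 ± 3i.
Hence q_h = C1*cos(3*t)*exp(-2*t) + C2*exp(-2*t)*sin(3*t).
Try q_p = A*cos(t) + B*sin(t). Substituting and equating the coefficients of cos(t) and sin(t) gives A = 1/20, B = -3/20, so q_p = -3*sin(t)/20 + cos(t)/20.
General solution: q = -3*sin(t)/20 + cos(t)/20 + C1*cos(3*t)*exp(-2*t) + C2*exp(-2*t)*sin(3*t).
Apply the initial conditions: q(0) = 1/20 + C1 = 2 and q'(0) = -3/20 - 2*C1 + 3*C2 = 1. Solving gives C1 = 39/20, C2 = 101/60.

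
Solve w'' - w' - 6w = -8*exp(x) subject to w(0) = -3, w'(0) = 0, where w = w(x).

Characteristic equation r² - r - 6 = 0 factors as (r - 3)(r + 2) = 0, so r = 3, -2.
Hence w_h = C1*exp(3*x) + C2*exp(-2*x).
Try w_p = A*exp(x). Substituting into the equation and dividing by exp(x) gives A = 4/3, so w_p = 4*exp(x)/3.
General solution: w = 4*exp(x)/3 + C1*exp(3*x) + C2*exp(-2*x).
Apply the initial conditions: w(0) = 4/3 + C1 + C2 = -3 and w'(0) = 4/3 - 2*C2 + 3*C1 = 0. Solving gives C1 = -2, C2 = -7/3.

w = -2*exp(3*x) - 7*exp(-2*x)/3 + 4*exp(x)/3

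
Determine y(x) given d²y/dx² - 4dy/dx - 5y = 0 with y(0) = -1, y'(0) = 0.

y = -5*exp(-x)/6 - exp(5*x)/6

Characteristic equation r² - 4r - 5 = 0 factors as (r - 5)(r + 1) = 0, so r = 5, -1.
Hence y_h = C1*exp(5*x) + C2*exp(-x).
Apply the initial conditions: y(0) = C1 + C2 = -1 and y'(0) = -C2 + 5*C1 = 0. Solving gives C1 = -1/6, C2 = -5/6.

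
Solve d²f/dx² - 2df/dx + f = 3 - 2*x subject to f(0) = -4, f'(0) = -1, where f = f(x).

Characteristic equation r² - 2r + 1 = 0 has discriminant (-2)² - 4·(1) = 0, so r = 1 is a repeated root.
Hence f_h = (C1 + C2*x)*exp(x).
For the particular solution try f_p = A0 + A1*x. Substituting and matching coefficients of each power of x gives A0 = -1, A1 = -2, so f_p = -1 - 2*x.
General solution: f = -1 - 2*x + C1*exp(x) + C2*x*exp(x).
Apply the initial conditions: f(0) = -1 + C1 = -4 and f'(0) = -2 + C1 + C2 = -1. Solving gives C1 = -3, C2 = 4.

f = -1 - 3*exp(x) - 2*x + 4*x*exp(x)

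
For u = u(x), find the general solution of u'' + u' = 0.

Characteristic equation r² + r = 0 factors as (r + 1)r = 0, so r = -1, 0.
Hence u_h = C1*exp(-x) + C2.

u = C2 + C1*exp(-x)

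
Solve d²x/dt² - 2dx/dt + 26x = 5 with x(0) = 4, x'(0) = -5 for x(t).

x = 5/26 - 229*exp(t)*sin(5*t)/130 + 99*cos(5*t)*exp(t)/26

Characteristic equation r² - 2r + 26 = 0 has discriminant (-2)² - 4·(26) = -100 < 0, so r = 1 ± 5i.
Hence x_h = C1*cos(5*t)*exp(t) + C2*exp(t)*sin(5*t).
For the particular solution try x_p = A0. Substituting and matching coefficients of each power of t gives A0 = 5/26, so x_p = 5/26.
General solution: x = 5/26 + C1*cos(5*t)*exp(t) + C2*exp(t)*sin(5*t).
Apply the initial conditions: x(0) = 5/26 + C1 = 4 and x'(0) = C1 + 5*C2 = -5. Solving gives C1 = 99/26, C2 = -229/130.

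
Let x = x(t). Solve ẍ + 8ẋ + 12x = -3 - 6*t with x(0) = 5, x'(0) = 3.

x = 1/12 - 10*exp(-6*t)/3 - t/2 + 33*exp(-2*t)/4

Characteristic equation r² + 8r + 12 = 0 factors as (r + 2)(r + 6) = 0, so r = -2, -6.
Hence x_h = C1*exp(-2*t) + C2*exp(-6*t).
For the particular solution try x_p = A0 + A1*t. Substituting and matching coefficients of each power of t gives A0 = 1/12, A1 = -1/2, so x_p = 1/12 - t/2.
General solution: x = 1/12 - t/2 + C1*exp(-2*t) + C2*exp(-6*t).
Apply the initial conditions: x(0) = 1/12 + C1 + C2 = 5 and x'(0) = -1/2 - 6*C2 - 2*C1 = 3. Solving gives C1 = 33/4, C2 = -10/3.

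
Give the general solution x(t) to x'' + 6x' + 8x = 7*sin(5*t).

x = -210*cos(5*t)/1189 - 119*sin(5*t)/1189 + C1*exp(-2*t) + C2*exp(-4*t)

Characteristic equation r² + 6r + 8 = 0 factors as (r + 2)(r + 4) = 0, so r = -2, -4.
Hence x_h = C1*exp(-2*t) + C2*exp(-4*t).
Try x_p = A*cos(5*t) + B*sin(5*t). Substituting and equating the coefficients of cos(5t) and sin(5t) gives A = -210/1189, B = -119/1189, so x_p = -210*cos(5*t)/1189 - 119*sin(5*t)/1189.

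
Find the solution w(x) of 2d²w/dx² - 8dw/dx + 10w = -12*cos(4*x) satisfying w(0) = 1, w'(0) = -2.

w = 66*cos(4*x)/377 + 96*sin(4*x)/377 - 1760*exp(2*x)*sin(x)/377 + 311*cos(x)*exp(2*x)/377

Divide through by 2: w'' - 4w' + 5w = -6*cos(4*x).
Characteristic equation r² - 4r + 5 = 0 has discriminant (-4)² - 4·(5) = -4 < 0, so r = 2 ± i.
Hence w_h = C1*cos(x)*exp(2*x) + C2*exp(2*x)*sin(x).
Try w_p = A*cos(4*x) + B*sin(4*x). Substituting and equating the coefficients of cos(4x) and sin(4x) gives A = 66/377, B = 96/377, so w_p = 66*cos(4*x)/377 + 96*sin(4*x)/377.
General solution: w = 66*cos(4*x)/377 + 96*sin(4*x)/377 + C1*cos(x)*exp(2*x) + C2*exp(2*x)*sin(x).
Apply the initial conditions: w(0) = 66/377 + C1 = 1 and w'(0) = 384/377 + C2 + 2*C1 = -2. Solving gives C1 = 311/377, C2 = -1760/377.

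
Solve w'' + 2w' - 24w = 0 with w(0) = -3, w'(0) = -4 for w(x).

Characteristic equation r² + 2r - 24 = 0 factors as (r - 4)(r + 6) = 0, so r = 4, -6.
Hence w_h = C1*exp(4*x) + C2*exp(-6*x).
Apply the initial conditions: w(0) = C1 + C2 = -3 and w'(0) = -6*C2 + 4*C1 = -4. Solving gives C1 = -11/5, C2 = -4/5.

w = -11*exp(4*x)/5 - 4*exp(-6*x)/5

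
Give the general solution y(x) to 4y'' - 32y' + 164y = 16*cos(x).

y = -sin(x)/52 + 5*cos(x)/52 + C1*cos(5*x)*exp(4*x) + C2*exp(4*x)*sin(5*x)

Divide through by 4: y'' - 8y' + 41y = 4*cos(x).
Characteristic equation r² - 8r + 41 = 0 has discriminant (-8)² - 4·(41) = -100 < 0, so r = 4 ± 5i.
Hence y_h = C1*cos(5*x)*exp(4*x) + C2*exp(4*x)*sin(5*x).
Try y_p = A*cos(x) + B*sin(x). Substituting and equating the coefficients of cos(x) and sin(x) gives A = 5/52, B = -1/52, so y_p = -sin(x)/52 + 5*cos(x)/52.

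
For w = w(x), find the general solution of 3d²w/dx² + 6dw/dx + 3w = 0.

w = C1*exp(-x) + C2*x*exp(-x)

Divide through by 3: w'' + 2w' + w = 0.
Characteristic equation r² + 2r + 1 = 0 has discriminant (2)² - 4·(1) = 0, so r = -1 is a repeated root.
Hence w_h = (C1 + C2*x)*exp(-x).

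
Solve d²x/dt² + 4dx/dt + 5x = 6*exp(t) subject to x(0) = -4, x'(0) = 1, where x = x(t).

x = 3*exp(t)/5 - 44*exp(-2*t)*sin(t)/5 - 23*cos(t)*exp(-2*t)/5

Characteristic equation r² + 4r + 5 = 0 has discriminant (4)² - 4·(5) = -4 < 0, so r = -2 ± i.
Hence x_h = C1*cos(t)*exp(-2*t) + C2*exp(-2*t)*sin(t).
Try x_p = A*exp(t). Substituting into the equation and dividing by exp(t) gives A = 3/5, so x_p = 3*exp(t)/5.
General solution: x = 3*exp(t)/5 + C1*cos(t)*exp(-2*t) + C2*exp(-2*t)*sin(t).
Apply the initial conditions: x(0) = 3/5 + C1 = -4 and x'(0) = 3/5 + C2 - 2*C1 = 1. Solving gives C1 = -23/5, C2 = -44/5.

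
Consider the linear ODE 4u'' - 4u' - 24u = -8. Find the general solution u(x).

Divide through by 4: u'' - u' - 6u = -2.
Characteristic equation r² - r - 6 = 0 factors as (r - 3)(r + 2) = 0, so r = 3, -2.
Hence u_h = C1*exp(3*x) + C2*exp(-2*x).
For the particular solution try u_p = A0. Substituting and matching coefficients of each power of x gives A0 = 1/3, so u_p = 1/3.

u = 1/3 + C1*exp(3*x) + C2*exp(-2*x)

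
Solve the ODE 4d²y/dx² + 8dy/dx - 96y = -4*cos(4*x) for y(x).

y = -sin(4*x)/208 + 5*cos(4*x)/208 + C1*exp(4*x) + C2*exp(-6*x)

Divide through by 4: y'' + 2y' - 24y = -cos(4*x).
Characteristic equation r² + 2r - 24 = 0 factors as (r - 4)(r + 6) = 0, so r = 4, -6.
Hence y_h = C1*exp(4*x) + C2*exp(-6*x).
Try y_p = A*cos(4*x) + B*sin(4*x). Substituting and equating the coefficients of cos(4x) and sin(4x) gives A = 5/208, B = -1/208, so y_p = -sin(4*x)/208 + 5*cos(4*x)/208.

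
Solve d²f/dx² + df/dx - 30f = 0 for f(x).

f = C1*exp(5*x) + C2*exp(-6*x)

Characteristic equation r² + r - 30 = 0 factors as (r - 5)(r + 6) = 0, so r = 5, -6.
Hence f_h = C1*exp(5*x) + C2*exp(-6*x).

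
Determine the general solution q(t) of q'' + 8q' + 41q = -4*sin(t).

Characteristic equation r² + 8r + 41 = 0 has discriminant (8)² - 4·(41) = -100 < 0, so r = -4 ± 5i.
Hence q_h = C1*cos(5*t)*exp(-4*t) + C2*exp(-4*t)*sin(5*t).
Try q_p = A*cos(t) + B*sin(t). Substituting and equating the coefficients of cos(t) and sin(t) gives A = 1/52, B = -5/52, so q_p = -5*sin(t)/52 + cos(t)/52.

q = -5*sin(t)/52 + cos(t)/52 + C1*cos(5*t)*exp(-4*t) + C2*exp(-4*t)*sin(5*t)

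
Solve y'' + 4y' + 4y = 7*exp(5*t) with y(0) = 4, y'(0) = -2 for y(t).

Characteristic equation r² + 4r + 4 = 0 has discriminant (4)² - 4·(4) = 0, so r = -2 is a repeated root.
Hence y_h = (C1 + C2*t)*exp(-2*t).
Try y_p = A*exp(5*t). Substituting into the equation and dividing by exp(5*t) gives A = 1/7, so y_p = exp(5*t)/7.
General solution: y = exp(5*t)/7 + C1*exp(-2*t) + C2*t*exp(-2*t).
Apply the initial conditions: y(0) = 1/7 + C1 = 4 and y'(0) = 5/7 + C2 - 2*C1 = -2. Solving gives C1 = 27/7, C2 = 5.

y = exp(5*t)/7 + 27*exp(-2*t)/7 + 5*t*exp(-2*t)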